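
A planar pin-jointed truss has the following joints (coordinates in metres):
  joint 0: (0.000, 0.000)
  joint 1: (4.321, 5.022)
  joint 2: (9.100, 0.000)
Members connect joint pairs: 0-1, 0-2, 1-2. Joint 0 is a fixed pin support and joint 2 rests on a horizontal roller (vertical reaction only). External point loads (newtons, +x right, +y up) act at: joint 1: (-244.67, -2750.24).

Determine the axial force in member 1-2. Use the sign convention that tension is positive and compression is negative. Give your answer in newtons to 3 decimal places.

N=3 nodes, M=3 members, R=3 reactions → 2N=6, M+R=6
member 0 (0-1): L=6.6251, (cx,cy)=(0.6522,0.7580)
member 1 (0-2): L=9.1000, (cx,cy)=(1.0000,0.0000)
member 2 (1-2): L=6.9325, (cx,cy)=(0.6894,-0.7244)
solve A·x = −loads:
  F[0-1] = -2083.4993 N (compression)
  F[0-2] = +1114.2294 N (tension)
  F[1-2] = -1616.3165 N (compression)
  Rx@0 = +244.6700 N
  Ry@0 = +1579.3549 N
  Ry@2 = +1170.8851 N

-1616.316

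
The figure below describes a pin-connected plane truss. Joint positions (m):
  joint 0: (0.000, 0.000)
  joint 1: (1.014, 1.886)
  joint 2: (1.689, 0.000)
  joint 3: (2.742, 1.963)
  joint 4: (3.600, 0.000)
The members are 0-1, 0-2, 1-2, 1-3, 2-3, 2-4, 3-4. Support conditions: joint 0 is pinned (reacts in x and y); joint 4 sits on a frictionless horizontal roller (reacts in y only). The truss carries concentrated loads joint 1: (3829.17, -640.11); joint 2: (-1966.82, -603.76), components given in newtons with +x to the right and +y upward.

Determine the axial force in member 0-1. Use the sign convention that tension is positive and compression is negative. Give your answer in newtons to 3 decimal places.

1391.680

N=5 nodes, M=7 members, R=3 reactions → 2N=10, M+R=10
member 0 (0-1): L=2.1413, (cx,cy)=(0.4735,0.8808)
member 1 (0-2): L=1.6890, (cx,cy)=(1.0000,0.0000)
member 2 (1-2): L=2.0032, (cx,cy)=(0.3370,-0.9415)
member 3 (1-3): L=1.7297, (cx,cy)=(0.9990,0.0445)
member 4 (2-3): L=2.2276, (cx,cy)=(0.4727,0.8812)
member 5 (2-4): L=1.9110, (cx,cy)=(1.0000,0.0000)
member 6 (3-4): L=2.1423, (cx,cy)=(0.4005,-0.9163)
solve A·x = −loads:
  F[0-1] = +1391.6802 N (tension)
  F[0-2] = +1203.3299 N (tension)
  F[1-2] = -2098.3359 N (compression)
  F[1-3] = -2465.5203 N (compression)
  F[2-3] = +2927.0531 N (tension)
  F[2-4] = +1079.4371 N (tension)
  F[3-4] = -2695.2206 N (compression)
  Rx@0 = -1862.3500 N
  Ry@0 = -1225.7513 N
  Ry@4 = +2469.6213 N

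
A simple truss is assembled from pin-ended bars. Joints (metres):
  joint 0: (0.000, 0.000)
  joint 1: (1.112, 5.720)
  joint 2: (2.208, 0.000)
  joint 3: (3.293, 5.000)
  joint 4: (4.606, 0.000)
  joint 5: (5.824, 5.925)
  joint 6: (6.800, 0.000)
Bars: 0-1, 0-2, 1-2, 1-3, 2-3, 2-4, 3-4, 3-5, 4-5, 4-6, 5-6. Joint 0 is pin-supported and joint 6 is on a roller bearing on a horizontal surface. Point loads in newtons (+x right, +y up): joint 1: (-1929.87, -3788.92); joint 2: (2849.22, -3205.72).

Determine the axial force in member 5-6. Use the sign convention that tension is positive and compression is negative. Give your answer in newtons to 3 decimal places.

N=7 nodes, M=11 members, R=3 reactions → 2N=14, M+R=14
member 0 (0-1): L=5.8271, (cx,cy)=(0.1908,0.9816)
member 1 (0-2): L=2.2080, (cx,cy)=(1.0000,0.0000)
member 2 (1-2): L=5.8241, (cx,cy)=(0.1882,-0.9821)
member 3 (1-3): L=2.2968, (cx,cy)=(0.9496,-0.3135)
member 4 (2-3): L=5.1164, (cx,cy)=(0.2121,0.9773)
member 5 (2-4): L=2.3980, (cx,cy)=(1.0000,0.0000)
member 6 (3-4): L=5.1695, (cx,cy)=(0.2540,-0.9672)
member 7 (3-5): L=2.6947, (cx,cy)=(0.9392,0.3433)
member 8 (4-5): L=6.0489, (cx,cy)=(0.2014,0.9795)
member 9 (4-6): L=2.1940, (cx,cy)=(1.0000,0.0000)
member 10 (5-6): L=6.0048, (cx,cy)=(0.1625,-0.9867)
solve A·x = −loads:
  F[0-1] = -7087.7399 N (compression)
  F[0-2] = +2271.9241 N (tension)
  F[1-2] = +3236.9089 N (tension)
  F[1-3] = -33.5321 N (compression)
  F[2-3] = +27.2631 N (tension)
  F[2-4] = +26.0604 N (tension)
  F[3-4] = -44.0355 N (compression)
  F[3-5] = -15.8382 N (compression)
  F[4-5] = +43.4820 N (tension)
  F[4-6] = +6.1203 N (tension)
  F[5-6] = -37.6555 N (compression)
  Rx@0 = -919.3500 N
  Ry@0 = +6957.4852 N
  Ry@6 = +37.1548 N

-37.655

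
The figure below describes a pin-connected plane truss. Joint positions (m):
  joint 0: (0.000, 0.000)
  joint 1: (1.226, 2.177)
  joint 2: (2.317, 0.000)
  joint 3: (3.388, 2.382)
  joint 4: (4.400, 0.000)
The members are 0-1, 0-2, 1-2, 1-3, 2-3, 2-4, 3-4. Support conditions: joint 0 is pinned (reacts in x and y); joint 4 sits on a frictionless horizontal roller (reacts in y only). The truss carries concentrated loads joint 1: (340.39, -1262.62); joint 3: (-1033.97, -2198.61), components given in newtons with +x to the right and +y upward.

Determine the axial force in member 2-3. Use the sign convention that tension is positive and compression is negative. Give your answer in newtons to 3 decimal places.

N=5 nodes, M=7 members, R=3 reactions → 2N=10, M+R=10
member 0 (0-1): L=2.4985, (cx,cy)=(0.4907,0.8713)
member 1 (0-2): L=2.3170, (cx,cy)=(1.0000,0.0000)
member 2 (1-2): L=2.4351, (cx,cy)=(0.4480,-0.8940)
member 3 (1-3): L=2.1717, (cx,cy)=(0.9955,0.0944)
member 4 (2-3): L=2.6117, (cx,cy)=(0.4101,0.9121)
member 5 (2-4): L=2.0830, (cx,cy)=(1.0000,0.0000)
member 6 (3-4): L=2.5881, (cx,cy)=(0.3910,-0.9204)
solve A·x = −loads:
  F[0-1] = -2074.7907 N (compression)
  F[0-2] = +324.5162 N (tension)
  F[1-2] = +444.6300 N (tension)
  F[1-3] = -1564.6826 N (compression)
  F[2-3] = -435.8382 N (compression)
  F[2-4] = +702.4535 N (tension)
  F[3-4] = -1796.4365 N (compression)
  Rx@0 = +693.5800 N
  Ry@0 = +1807.8265 N
  Ry@4 = +1653.4035 N

-435.838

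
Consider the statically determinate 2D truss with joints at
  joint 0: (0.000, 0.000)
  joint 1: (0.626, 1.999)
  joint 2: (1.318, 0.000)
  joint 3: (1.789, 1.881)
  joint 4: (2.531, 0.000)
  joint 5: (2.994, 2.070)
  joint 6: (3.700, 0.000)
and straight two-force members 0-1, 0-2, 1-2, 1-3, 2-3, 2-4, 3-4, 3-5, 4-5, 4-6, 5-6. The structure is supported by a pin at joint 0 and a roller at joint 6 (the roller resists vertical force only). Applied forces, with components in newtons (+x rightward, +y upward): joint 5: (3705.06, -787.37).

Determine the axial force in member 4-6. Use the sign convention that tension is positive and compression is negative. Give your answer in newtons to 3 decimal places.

924.267

N=7 nodes, M=11 members, R=3 reactions → 2N=14, M+R=14
member 0 (0-1): L=2.0947, (cx,cy)=(0.2988,0.9543)
member 1 (0-2): L=1.3180, (cx,cy)=(1.0000,0.0000)
member 2 (1-2): L=2.1154, (cx,cy)=(0.3271,-0.9450)
member 3 (1-3): L=1.1690, (cx,cy)=(0.9949,-0.1009)
member 4 (2-3): L=1.9391, (cx,cy)=(0.2429,0.9701)
member 5 (2-4): L=1.2130, (cx,cy)=(1.0000,0.0000)
member 6 (3-4): L=2.0221, (cx,cy)=(0.3670,-0.9302)
member 7 (3-5): L=1.2197, (cx,cy)=(0.9879,0.1550)
member 8 (4-5): L=2.1211, (cx,cy)=(0.2183,0.9759)
member 9 (4-6): L=1.1690, (cx,cy)=(1.0000,0.0000)
member 10 (5-6): L=2.1871, (cx,cy)=(0.3228,-0.9465)
solve A·x = −loads:
  F[0-1] = +2014.6592 N (tension)
  F[0-2] = +3102.9876 N (tension)
  F[1-2] = -2175.5890 N (compression)
  F[1-3] = +1320.5108 N (tension)
  F[2-3] = +2119.3610 N (tension)
  F[2-4] = +1876.5021 N (tension)
  F[3-4] = -1656.0010 N (compression)
  F[3-5] = +2466.0163 N (tension)
  F[4-5] = +1578.5418 N (tension)
  F[4-6] = +924.2673 N (tension)
  F[5-6] = -2863.2438 N (compression)
  Rx@0 = -3705.0600 N
  Ry@0 = -1922.5922 N
  Ry@6 = +2709.9622 N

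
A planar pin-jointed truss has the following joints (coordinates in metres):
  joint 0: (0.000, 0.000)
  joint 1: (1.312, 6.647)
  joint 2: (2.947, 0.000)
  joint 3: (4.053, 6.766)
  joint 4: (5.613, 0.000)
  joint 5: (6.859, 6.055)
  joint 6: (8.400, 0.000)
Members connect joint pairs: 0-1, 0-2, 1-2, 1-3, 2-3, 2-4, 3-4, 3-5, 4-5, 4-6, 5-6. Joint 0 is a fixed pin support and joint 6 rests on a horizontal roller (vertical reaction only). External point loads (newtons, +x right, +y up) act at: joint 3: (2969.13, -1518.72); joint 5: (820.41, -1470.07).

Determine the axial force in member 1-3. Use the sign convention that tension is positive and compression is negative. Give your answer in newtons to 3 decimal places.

N=7 nodes, M=11 members, R=3 reactions → 2N=14, M+R=14
member 0 (0-1): L=6.7752, (cx,cy)=(0.1936,0.9811)
member 1 (0-2): L=2.9470, (cx,cy)=(1.0000,0.0000)
member 2 (1-2): L=6.8451, (cx,cy)=(0.2389,-0.9711)
member 3 (1-3): L=2.7436, (cx,cy)=(0.9991,0.0434)
member 4 (2-3): L=6.8558, (cx,cy)=(0.1613,0.9869)
member 5 (2-4): L=2.6660, (cx,cy)=(1.0000,0.0000)
member 6 (3-4): L=6.9435, (cx,cy)=(0.2247,-0.9744)
member 7 (3-5): L=2.8947, (cx,cy)=(0.9694,-0.2456)
member 8 (4-5): L=6.1819, (cx,cy)=(0.2016,0.9795)
member 9 (4-6): L=2.7870, (cx,cy)=(1.0000,0.0000)
member 10 (5-6): L=6.2480, (cx,cy)=(0.2466,-0.9691)
solve A·x = −loads:
  F[0-1] = +1964.5021 N (tension)
  F[0-2] = +3409.1218 N (tension)
  F[1-2] = -1946.9662 N (compression)
  F[1-3] = +846.2589 N (tension)
  F[2-3] = +1915.7040 N (tension)
  F[2-4] = +2635.0299 N (tension)
  F[3-4] = -3254.7321 N (compression)
  F[3-5] = -1117.6164 N (compression)
  F[4-5] = +3237.9782 N (tension)
  F[4-6] = +1251.1512 N (tension)
  F[5-6] = -5072.8185 N (compression)
  Rx@0 = -3789.5400 N
  Ry@0 = -1927.3170 N
  Ry@6 = +4916.1070 N

846.259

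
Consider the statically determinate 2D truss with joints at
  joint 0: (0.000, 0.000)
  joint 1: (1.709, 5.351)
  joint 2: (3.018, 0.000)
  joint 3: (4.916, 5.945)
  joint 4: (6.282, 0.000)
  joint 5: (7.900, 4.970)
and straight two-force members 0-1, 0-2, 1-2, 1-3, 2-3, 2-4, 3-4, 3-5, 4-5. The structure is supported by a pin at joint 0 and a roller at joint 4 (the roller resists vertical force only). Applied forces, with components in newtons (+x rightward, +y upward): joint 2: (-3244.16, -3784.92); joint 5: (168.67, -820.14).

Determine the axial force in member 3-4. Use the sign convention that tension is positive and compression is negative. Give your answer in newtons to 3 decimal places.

-2351.415

N=6 nodes, M=9 members, R=3 reactions → 2N=12, M+R=12
member 0 (0-1): L=5.6173, (cx,cy)=(0.3042,0.9526)
member 1 (0-2): L=3.0180, (cx,cy)=(1.0000,0.0000)
member 2 (1-2): L=5.5088, (cx,cy)=(0.2376,-0.9714)
member 3 (1-3): L=3.2615, (cx,cy)=(0.9833,0.1821)
member 4 (2-3): L=6.2406, (cx,cy)=(0.3041,0.9526)
member 5 (2-4): L=3.2640, (cx,cy)=(1.0000,0.0000)
member 6 (3-4): L=6.0999, (cx,cy)=(0.2239,-0.9746)
member 7 (3-5): L=3.1392, (cx,cy)=(0.9505,-0.3106)
member 8 (4-5): L=5.2267, (cx,cy)=(0.3096,0.9509)
solve A·x = −loads:
  F[0-1] = -1702.5991 N (compression)
  F[0-2] = -2557.4920 N (compression)
  F[1-2] = +1502.8459 N (tension)
  F[1-3] = -889.9894 N (compression)
  F[2-3] = +2440.7398 N (tension)
  F[2-4] = +301.4580 N (tension)
  F[3-4] = -2351.4147 N (compression)
  F[3-5] = +414.2692 N (tension)
  F[4-5] = -727.1950 N (compression)
  Rx@0 = +3075.4900 N
  Ry@0 = +1621.8883 N
  Ry@4 = +2983.1717 N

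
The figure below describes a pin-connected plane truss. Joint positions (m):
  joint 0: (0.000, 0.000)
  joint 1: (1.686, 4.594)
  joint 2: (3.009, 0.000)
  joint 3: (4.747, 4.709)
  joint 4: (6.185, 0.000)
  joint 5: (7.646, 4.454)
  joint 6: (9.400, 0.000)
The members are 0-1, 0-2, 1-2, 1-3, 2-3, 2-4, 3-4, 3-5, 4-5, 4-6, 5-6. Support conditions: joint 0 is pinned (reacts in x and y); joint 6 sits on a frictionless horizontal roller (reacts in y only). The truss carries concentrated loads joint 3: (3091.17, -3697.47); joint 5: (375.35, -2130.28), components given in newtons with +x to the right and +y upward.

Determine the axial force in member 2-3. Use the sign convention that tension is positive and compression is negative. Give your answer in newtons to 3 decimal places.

N=7 nodes, M=11 members, R=3 reactions → 2N=14, M+R=14
member 0 (0-1): L=4.8936, (cx,cy)=(0.3445,0.9388)
member 1 (0-2): L=3.0090, (cx,cy)=(1.0000,0.0000)
member 2 (1-2): L=4.7807, (cx,cy)=(0.2767,-0.9609)
member 3 (1-3): L=3.0632, (cx,cy)=(0.9993,0.0375)
member 4 (2-3): L=5.0195, (cx,cy)=(0.3463,0.9381)
member 5 (2-4): L=3.1760, (cx,cy)=(1.0000,0.0000)
member 6 (3-4): L=4.9237, (cx,cy)=(0.2921,-0.9564)
member 7 (3-5): L=2.9102, (cx,cy)=(0.9962,-0.0876)
member 8 (4-5): L=4.6875, (cx,cy)=(0.3117,0.9502)
member 9 (4-6): L=3.2150, (cx,cy)=(1.0000,0.0000)
member 10 (5-6): L=4.7869, (cx,cy)=(0.3664,-0.9305)
solve A·x = −loads:
  F[0-1] = -534.0494 N (compression)
  F[0-2] = +3650.5165 N (tension)
  F[1-2] = +509.0270 N (tension)
  F[1-3] = -325.0924 N (compression)
  F[2-3] = -521.3999 N (compression)
  F[2-4] = +3971.9179 N (tension)
  F[3-4] = -3094.1507 N (compression)
  F[3-5] = -2703.2923 N (compression)
  F[4-5] = +3114.3836 N (tension)
  F[4-6] = +2097.5532 N (tension)
  F[5-6] = -5724.5299 N (compression)
  Rx@0 = -3466.5200 N
  Ry@0 = +501.3522 N
  Ry@6 = +5326.3978 N

-521.400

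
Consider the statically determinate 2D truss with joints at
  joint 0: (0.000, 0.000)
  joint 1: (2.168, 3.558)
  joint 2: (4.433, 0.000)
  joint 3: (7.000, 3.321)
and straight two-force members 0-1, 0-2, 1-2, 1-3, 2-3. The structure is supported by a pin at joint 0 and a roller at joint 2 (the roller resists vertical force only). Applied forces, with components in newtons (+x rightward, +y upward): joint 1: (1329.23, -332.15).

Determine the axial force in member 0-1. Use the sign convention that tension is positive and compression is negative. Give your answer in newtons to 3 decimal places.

N=4 nodes, M=5 members, R=3 reactions → 2N=8, M+R=8
member 0 (0-1): L=4.1665, (cx,cy)=(0.5203,0.8540)
member 1 (0-2): L=4.4330, (cx,cy)=(1.0000,0.0000)
member 2 (1-2): L=4.2178, (cx,cy)=(0.5370,-0.8436)
member 3 (1-3): L=4.8378, (cx,cy)=(0.9988,-0.0490)
member 4 (2-3): L=4.1974, (cx,cy)=(0.6116,0.7912)
solve A·x = −loads:
  F[0-1] = +1050.5831 N (tension)
  F[0-2] = +782.5666 N (tension)
  F[1-2] = -1457.2567 N (compression)
  F[1-3] = -0.0000 N (tension)
  F[2-3] = +0.0000 N (tension)
  Rx@0 = -1329.2300 N
  Ry@0 = -897.1533 N
  Ry@2 = +1229.3033 N

1050.583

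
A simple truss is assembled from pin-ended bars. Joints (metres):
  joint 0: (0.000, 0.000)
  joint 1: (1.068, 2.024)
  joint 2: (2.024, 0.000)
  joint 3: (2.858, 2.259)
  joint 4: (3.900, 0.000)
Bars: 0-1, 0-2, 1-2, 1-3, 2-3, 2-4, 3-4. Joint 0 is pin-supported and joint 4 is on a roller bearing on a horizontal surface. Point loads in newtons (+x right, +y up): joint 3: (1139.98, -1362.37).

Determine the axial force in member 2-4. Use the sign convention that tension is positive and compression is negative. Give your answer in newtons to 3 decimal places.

N=5 nodes, M=7 members, R=3 reactions → 2N=10, M+R=10
member 0 (0-1): L=2.2885, (cx,cy)=(0.4667,0.8844)
member 1 (0-2): L=2.0240, (cx,cy)=(1.0000,0.0000)
member 2 (1-2): L=2.2384, (cx,cy)=(0.4271,-0.9042)
member 3 (1-3): L=1.8054, (cx,cy)=(0.9915,0.1302)
member 4 (2-3): L=2.4080, (cx,cy)=(0.3463,0.9381)
member 5 (2-4): L=1.8760, (cx,cy)=(1.0000,0.0000)
member 6 (3-4): L=2.4877, (cx,cy)=(0.4189,-0.9081)
solve A·x = −loads:
  F[0-1] = +335.0360 N (tension)
  F[0-2] = +983.6245 N (tension)
  F[1-2] = -287.1943 N (compression)
  F[1-3] = +281.4068 N (tension)
  F[2-3] = +276.8165 N (tension)
  F[2-4] = +765.0947 N (tension)
  F[3-4] = -1826.6371 N (compression)
  Rx@0 = -1139.9800 N
  Ry@0 = -296.3142 N
  Ry@4 = +1658.6842 N

765.095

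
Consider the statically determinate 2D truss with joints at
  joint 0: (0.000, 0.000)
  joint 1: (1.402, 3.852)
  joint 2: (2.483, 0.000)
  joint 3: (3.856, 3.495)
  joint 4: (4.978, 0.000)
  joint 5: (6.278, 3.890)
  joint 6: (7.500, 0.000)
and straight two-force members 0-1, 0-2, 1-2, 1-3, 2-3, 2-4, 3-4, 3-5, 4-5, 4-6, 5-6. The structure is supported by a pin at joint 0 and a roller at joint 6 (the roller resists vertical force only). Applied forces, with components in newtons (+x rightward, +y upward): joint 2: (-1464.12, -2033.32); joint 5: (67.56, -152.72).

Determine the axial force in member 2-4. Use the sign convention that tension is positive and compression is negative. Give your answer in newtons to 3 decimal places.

N=7 nodes, M=11 members, R=3 reactions → 2N=14, M+R=14
member 0 (0-1): L=4.0992, (cx,cy)=(0.3420,0.9397)
member 1 (0-2): L=2.4830, (cx,cy)=(1.0000,0.0000)
member 2 (1-2): L=4.0008, (cx,cy)=(0.2702,-0.9628)
member 3 (1-3): L=2.4798, (cx,cy)=(0.9896,-0.1440)
member 4 (2-3): L=3.7550, (cx,cy)=(0.3656,0.9308)
member 5 (2-4): L=2.4950, (cx,cy)=(1.0000,0.0000)
member 6 (3-4): L=3.6707, (cx,cy)=(0.3057,-0.9521)
member 7 (3-5): L=2.4540, (cx,cy)=(0.9870,0.1610)
member 8 (4-5): L=4.1015, (cx,cy)=(0.3170,0.9484)
member 9 (4-6): L=2.5220, (cx,cy)=(1.0000,0.0000)
member 10 (5-6): L=4.0774, (cx,cy)=(0.2997,-0.9540)
solve A·x = −loads:
  F[0-1] = -1436.6358 N (compression)
  F[0-2] = -905.2057 N (compression)
  F[1-2] = +1539.2320 N (tension)
  F[1-3] = -916.7977 N (compression)
  F[2-3] = +592.3569 N (tension)
  F[2-4] = +758.2159 N (tension)
  F[3-4] = -794.3799 N (compression)
  F[3-5] = -453.7583 N (compression)
  F[4-5] = +797.4788 N (tension)
  F[4-6] = +262.6334 N (tension)
  F[5-6] = -876.3237 N (compression)
  Rx@0 = +1396.5600 N
  Ry@0 = +1349.9976 N
  Ry@6 = +836.0424 N

758.216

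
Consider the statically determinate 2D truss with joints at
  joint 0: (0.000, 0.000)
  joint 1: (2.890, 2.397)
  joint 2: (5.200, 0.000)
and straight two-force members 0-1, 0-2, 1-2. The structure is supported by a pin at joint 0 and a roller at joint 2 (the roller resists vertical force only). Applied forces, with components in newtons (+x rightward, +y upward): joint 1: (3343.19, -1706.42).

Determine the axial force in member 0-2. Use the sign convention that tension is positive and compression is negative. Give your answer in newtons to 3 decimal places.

2399.102

N=3 nodes, M=3 members, R=3 reactions → 2N=6, M+R=6
member 0 (0-1): L=3.7547, (cx,cy)=(0.7697,0.6384)
member 1 (0-2): L=5.2000, (cx,cy)=(1.0000,0.0000)
member 2 (1-2): L=3.3289, (cx,cy)=(0.6939,-0.7201)
solve A·x = −loads:
  F[0-1] = +1226.5604 N (tension)
  F[0-2] = +2399.1019 N (tension)
  F[1-2] = -3457.3241 N (compression)
  Rx@0 = -3343.1900 N
  Ry@0 = -783.0377 N
  Ry@2 = +2489.4577 N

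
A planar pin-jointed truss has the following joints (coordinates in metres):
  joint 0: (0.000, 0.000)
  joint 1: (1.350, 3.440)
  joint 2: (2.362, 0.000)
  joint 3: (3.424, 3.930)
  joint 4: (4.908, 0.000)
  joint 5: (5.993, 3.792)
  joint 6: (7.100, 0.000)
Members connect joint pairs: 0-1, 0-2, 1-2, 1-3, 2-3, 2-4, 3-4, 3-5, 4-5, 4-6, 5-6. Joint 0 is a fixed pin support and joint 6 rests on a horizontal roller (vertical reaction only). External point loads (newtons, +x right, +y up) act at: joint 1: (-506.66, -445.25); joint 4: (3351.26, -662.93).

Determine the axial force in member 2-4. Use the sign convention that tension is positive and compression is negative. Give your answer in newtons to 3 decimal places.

N=7 nodes, M=11 members, R=3 reactions → 2N=14, M+R=14
member 0 (0-1): L=3.6954, (cx,cy)=(0.3653,0.9309)
member 1 (0-2): L=2.3620, (cx,cy)=(1.0000,0.0000)
member 2 (1-2): L=3.5858, (cx,cy)=(0.2822,-0.9593)
member 3 (1-3): L=2.1311, (cx,cy)=(0.9732,0.2299)
member 4 (2-3): L=4.0710, (cx,cy)=(0.2609,0.9654)
member 5 (2-4): L=2.5460, (cx,cy)=(1.0000,0.0000)
member 6 (3-4): L=4.2009, (cx,cy)=(0.3533,-0.9355)
member 7 (3-5): L=2.5727, (cx,cy)=(0.9986,-0.0536)
member 8 (4-5): L=3.9442, (cx,cy)=(0.2751,0.9614)
member 9 (4-6): L=2.1920, (cx,cy)=(1.0000,0.0000)
member 10 (5-6): L=3.9503, (cx,cy)=(0.2802,-0.9599)
solve A·x = −loads:
  F[0-1] = -870.9345 N (compression)
  F[0-2] = +3162.7676 N (tension)
  F[1-2] = +399.6204 N (tension)
  F[1-3] = +77.7931 N (tension)
  F[2-3] = -397.1261 N (compression)
  F[2-4] = +3379.1502 N (tension)
  F[3-4] = +400.4004 N (tension)
  F[3-5] = -169.5804 N (compression)
  F[4-5] = +299.9168 N (tension)
  F[4-6] = +86.8323 N (tension)
  F[5-6] = -309.8573 N (compression)
  Rx@0 = -2844.6000 N
  Ry@0 = +810.7381 N
  Ry@6 = +297.4419 N

3379.150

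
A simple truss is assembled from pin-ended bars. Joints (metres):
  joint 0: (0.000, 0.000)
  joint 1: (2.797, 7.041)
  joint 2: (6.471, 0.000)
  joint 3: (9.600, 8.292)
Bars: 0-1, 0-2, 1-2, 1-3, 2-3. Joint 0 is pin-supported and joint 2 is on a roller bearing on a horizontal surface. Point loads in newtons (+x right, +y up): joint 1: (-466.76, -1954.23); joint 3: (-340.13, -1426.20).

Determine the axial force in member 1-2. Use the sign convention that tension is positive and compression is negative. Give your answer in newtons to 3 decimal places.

-622.022

N=4 nodes, M=5 members, R=3 reactions → 2N=8, M+R=8
member 0 (0-1): L=7.5762, (cx,cy)=(0.3692,0.9294)
member 1 (0-2): L=6.4710, (cx,cy)=(1.0000,0.0000)
member 2 (1-2): L=7.9419, (cx,cy)=(0.4626,-0.8866)
member 3 (1-3): L=6.9171, (cx,cy)=(0.9835,0.1809)
member 4 (2-3): L=8.8627, (cx,cy)=(0.3531,0.9356)
solve A·x = −loads:
  F[0-1] = -1467.2876 N (compression)
  F[0-2] = -265.1936 N (compression)
  F[1-2] = -622.0218 N (compression)
  F[1-3] = +216.3848 N (tension)
  F[2-3] = -1566.1914 N (compression)
  Rx@0 = +806.8900 N
  Ry@0 = +1363.6341 N
  Ry@2 = +2016.7959 N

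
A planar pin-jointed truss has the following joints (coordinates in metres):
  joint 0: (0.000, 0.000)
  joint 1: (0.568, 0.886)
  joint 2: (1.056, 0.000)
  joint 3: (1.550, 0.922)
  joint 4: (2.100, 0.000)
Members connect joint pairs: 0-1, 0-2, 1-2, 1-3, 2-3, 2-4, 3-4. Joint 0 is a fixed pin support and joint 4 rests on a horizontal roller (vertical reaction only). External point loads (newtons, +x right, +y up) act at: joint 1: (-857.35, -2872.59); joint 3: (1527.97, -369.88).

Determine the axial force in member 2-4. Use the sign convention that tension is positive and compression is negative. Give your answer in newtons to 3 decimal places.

810.746

N=5 nodes, M=7 members, R=3 reactions → 2N=10, M+R=10
member 0 (0-1): L=1.0524, (cx,cy)=(0.5397,0.8419)
member 1 (0-2): L=1.0560, (cx,cy)=(1.0000,0.0000)
member 2 (1-2): L=1.0115, (cx,cy)=(0.4824,-0.8759)
member 3 (1-3): L=0.9827, (cx,cy)=(0.9993,0.0366)
member 4 (2-3): L=1.0460, (cx,cy)=(0.4723,0.8815)
member 5 (2-4): L=1.0440, (cx,cy)=(1.0000,0.0000)
member 6 (3-4): L=1.0736, (cx,cy)=(0.5123,-0.8588)
solve A·x = −loads:
  F[0-1] = -2237.1550 N (compression)
  F[0-2] = +1878.0140 N (tension)
  F[1-2] = -1121.3593 N (compression)
  F[1-3] = +191.0840 N (tension)
  F[2-3] = +1114.3267 N (tension)
  F[2-4] = +810.7462 N (tension)
  F[3-4] = -1582.5539 N (compression)
  Rx@0 = -670.6200 N
  Ry@0 = +1883.3646 N
  Ry@4 = +1359.1054 N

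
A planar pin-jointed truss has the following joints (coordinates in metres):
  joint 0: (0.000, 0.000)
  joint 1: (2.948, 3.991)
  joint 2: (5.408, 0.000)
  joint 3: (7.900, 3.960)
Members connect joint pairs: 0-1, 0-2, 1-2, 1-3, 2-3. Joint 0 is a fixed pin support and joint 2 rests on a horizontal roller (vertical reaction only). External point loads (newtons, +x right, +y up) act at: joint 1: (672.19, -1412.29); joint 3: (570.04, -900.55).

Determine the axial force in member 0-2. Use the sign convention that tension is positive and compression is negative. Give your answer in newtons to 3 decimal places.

735.492

N=4 nodes, M=5 members, R=3 reactions → 2N=8, M+R=8
member 0 (0-1): L=4.9617, (cx,cy)=(0.5941,0.8044)
member 1 (0-2): L=5.4080, (cx,cy)=(1.0000,0.0000)
member 2 (1-2): L=4.6882, (cx,cy)=(0.5247,-0.8513)
member 3 (1-3): L=4.9521, (cx,cy)=(1.0000,-0.0063)
member 4 (2-3): L=4.6789, (cx,cy)=(0.5326,0.8464)
solve A·x = −loads:
  F[0-1] = +852.8831 N (tension)
  F[0-2] = +735.4918 N (tension)
  F[1-2] = -2473.2248 N (compression)
  F[1-3] = +1132.3114 N (tension)
  F[2-3] = -1055.6505 N (compression)
  Rx@0 = -1242.2300 N
  Ry@0 = -686.0218 N
  Ry@2 = +2998.8618 N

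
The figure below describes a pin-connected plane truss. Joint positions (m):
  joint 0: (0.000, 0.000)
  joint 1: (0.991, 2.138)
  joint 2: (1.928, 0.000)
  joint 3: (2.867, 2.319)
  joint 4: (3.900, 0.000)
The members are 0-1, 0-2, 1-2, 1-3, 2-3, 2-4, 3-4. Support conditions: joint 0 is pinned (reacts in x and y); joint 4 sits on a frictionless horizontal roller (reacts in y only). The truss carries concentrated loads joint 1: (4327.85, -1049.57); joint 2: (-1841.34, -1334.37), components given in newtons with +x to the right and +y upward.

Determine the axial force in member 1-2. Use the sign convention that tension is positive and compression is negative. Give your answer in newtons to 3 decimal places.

-2452.445

N=5 nodes, M=7 members, R=3 reactions → 2N=10, M+R=10
member 0 (0-1): L=2.3565, (cx,cy)=(0.4205,0.9073)
member 1 (0-2): L=1.9280, (cx,cy)=(1.0000,0.0000)
member 2 (1-2): L=2.3343, (cx,cy)=(0.4014,-0.9159)
member 3 (1-3): L=1.8847, (cx,cy)=(0.9954,0.0960)
member 4 (2-3): L=2.5019, (cx,cy)=(0.3753,0.9269)
member 5 (2-4): L=1.9720, (cx,cy)=(1.0000,0.0000)
member 6 (3-4): L=2.5387, (cx,cy)=(0.4069,-0.9135)
solve A·x = −loads:
  F[0-1] = +1008.4767 N (tension)
  F[0-2] = +2062.4075 N (tension)
  F[1-2] = -2452.4450 N (compression)
  F[1-3] = -2932.8848 N (compression)
  F[2-3] = +3862.9615 N (tension)
  F[2-4] = +1469.4996 N (tension)
  F[3-4] = -3611.3998 N (compression)
  Rx@0 = -2486.5100 N
  Ry@0 = -914.9658 N
  Ry@4 = +3298.9058 N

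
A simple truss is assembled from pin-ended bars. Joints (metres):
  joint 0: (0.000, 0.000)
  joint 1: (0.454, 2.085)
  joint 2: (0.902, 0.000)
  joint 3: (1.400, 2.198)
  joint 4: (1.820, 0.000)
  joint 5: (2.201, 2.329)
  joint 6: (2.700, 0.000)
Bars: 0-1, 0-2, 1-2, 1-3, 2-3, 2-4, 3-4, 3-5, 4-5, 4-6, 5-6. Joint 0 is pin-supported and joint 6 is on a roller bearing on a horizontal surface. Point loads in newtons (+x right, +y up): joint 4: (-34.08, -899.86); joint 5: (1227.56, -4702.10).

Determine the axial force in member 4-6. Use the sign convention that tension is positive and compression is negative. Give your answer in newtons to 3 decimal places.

N=7 nodes, M=11 members, R=3 reactions → 2N=14, M+R=14
member 0 (0-1): L=2.1339, (cx,cy)=(0.2128,0.9771)
member 1 (0-2): L=0.9020, (cx,cy)=(1.0000,0.0000)
member 2 (1-2): L=2.1326, (cx,cy)=(0.2101,-0.9777)
member 3 (1-3): L=0.9527, (cx,cy)=(0.9929,0.1186)
member 4 (2-3): L=2.2537, (cx,cy)=(0.2210,0.9753)
member 5 (2-4): L=0.9180, (cx,cy)=(1.0000,0.0000)
member 6 (3-4): L=2.2378, (cx,cy)=(0.1877,-0.9822)
member 7 (3-5): L=0.8116, (cx,cy)=(0.9869,0.1614)
member 8 (4-5): L=2.3600, (cx,cy)=(0.1614,0.9869)
member 9 (4-6): L=0.8800, (cx,cy)=(1.0000,0.0000)
member 10 (5-6): L=2.3819, (cx,cy)=(0.2095,-0.9778)
solve A·x = −loads:
  F[0-1] = -105.8447 N (compression)
  F[0-2] = +1215.9996 N (tension)
  F[1-2] = +100.4522 N (tension)
  F[1-3] = -43.9320 N (compression)
  F[2-3] = -100.6999 N (compression)
  F[2-4] = +1259.3534 N (tension)
  F[3-4] = +91.4658 N (tension)
  F[3-5] = -84.1436 N (compression)
  F[4-5] = +820.7867 N (tension)
  F[4-6] = +1178.0897 N (tension)
  F[5-6] = -5623.3285 N (compression)
  Rx@0 = -1193.4800 N
  Ry@0 = +103.4213 N
  Ry@6 = +5498.5387 N

1178.090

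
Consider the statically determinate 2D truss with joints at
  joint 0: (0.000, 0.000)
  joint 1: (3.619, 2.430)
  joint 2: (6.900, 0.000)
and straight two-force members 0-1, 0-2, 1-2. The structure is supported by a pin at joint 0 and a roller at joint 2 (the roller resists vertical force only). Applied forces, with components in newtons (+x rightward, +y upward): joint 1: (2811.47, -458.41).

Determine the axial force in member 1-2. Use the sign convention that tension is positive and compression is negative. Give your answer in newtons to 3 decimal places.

N=3 nodes, M=3 members, R=3 reactions → 2N=6, M+R=6
member 0 (0-1): L=4.3591, (cx,cy)=(0.8302,0.5574)
member 1 (0-2): L=6.9000, (cx,cy)=(1.0000,0.0000)
member 2 (1-2): L=4.0829, (cx,cy)=(0.8036,-0.5952)
solve A·x = −loads:
  F[0-1] = +1385.1451 N (tension)
  F[0-2] = +1661.5080 N (tension)
  F[1-2] = -2067.5794 N (compression)
  Rx@0 = -2811.4700 N
  Ry@0 = -772.1491 N
  Ry@2 = +1230.5591 N

-2067.579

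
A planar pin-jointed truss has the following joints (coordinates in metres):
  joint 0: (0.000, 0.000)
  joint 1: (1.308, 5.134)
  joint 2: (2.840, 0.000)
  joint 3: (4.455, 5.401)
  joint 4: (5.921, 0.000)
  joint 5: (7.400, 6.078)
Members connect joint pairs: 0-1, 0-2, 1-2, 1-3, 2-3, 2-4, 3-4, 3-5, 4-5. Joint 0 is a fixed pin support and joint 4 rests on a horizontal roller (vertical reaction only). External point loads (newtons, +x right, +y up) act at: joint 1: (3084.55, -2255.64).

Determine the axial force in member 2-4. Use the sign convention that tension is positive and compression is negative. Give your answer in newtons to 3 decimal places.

861.211

N=6 nodes, M=9 members, R=3 reactions → 2N=12, M+R=12
member 0 (0-1): L=5.2980, (cx,cy)=(0.2469,0.9690)
member 1 (0-2): L=2.8400, (cx,cy)=(1.0000,0.0000)
member 2 (1-2): L=5.3577, (cx,cy)=(0.2859,-0.9582)
member 3 (1-3): L=3.1583, (cx,cy)=(0.9964,0.0845)
member 4 (2-3): L=5.6373, (cx,cy)=(0.2865,0.9581)
member 5 (2-4): L=3.0810, (cx,cy)=(1.0000,0.0000)
member 6 (3-4): L=5.5964, (cx,cy)=(0.2620,-0.9651)
member 7 (3-5): L=3.0218, (cx,cy)=(0.9746,0.2240)
member 8 (4-5): L=6.2554, (cx,cy)=(0.2364,0.9716)
solve A·x = −loads:
  F[0-1] = +946.5116 N (tension)
  F[0-2] = +2850.8700 N (tension)
  F[1-2] = -3475.5259 N (compression)
  F[1-3] = -1863.7380 N (compression)
  F[2-3] = +3476.1130 N (tension)
  F[2-4] = +861.2111 N (tension)
  F[3-4] = -3287.6549 N (compression)
  F[3-5] = -0.0000 N (compression)
  F[4-5] = +0.0000 N (tension)
  Rx@0 = -3084.5500 N
  Ry@0 = -917.2120 N
  Ry@4 = +3172.8520 N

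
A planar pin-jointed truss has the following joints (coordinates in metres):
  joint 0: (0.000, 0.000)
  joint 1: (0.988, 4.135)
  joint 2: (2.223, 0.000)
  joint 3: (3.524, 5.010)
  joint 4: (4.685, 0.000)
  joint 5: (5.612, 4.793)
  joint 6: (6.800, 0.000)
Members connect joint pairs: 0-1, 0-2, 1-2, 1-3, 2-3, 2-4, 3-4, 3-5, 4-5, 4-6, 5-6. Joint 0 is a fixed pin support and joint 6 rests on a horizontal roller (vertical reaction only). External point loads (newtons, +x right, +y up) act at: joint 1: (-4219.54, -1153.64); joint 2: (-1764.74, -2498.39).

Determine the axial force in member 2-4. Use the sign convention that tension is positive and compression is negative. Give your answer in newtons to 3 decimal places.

-1034.119

N=7 nodes, M=11 members, R=3 reactions → 2N=14, M+R=14
member 0 (0-1): L=4.2514, (cx,cy)=(0.2324,0.9726)
member 1 (0-2): L=2.2230, (cx,cy)=(1.0000,0.0000)
member 2 (1-2): L=4.3155, (cx,cy)=(0.2862,-0.9582)
member 3 (1-3): L=2.6827, (cx,cy)=(0.9453,0.3262)
member 4 (2-3): L=5.1762, (cx,cy)=(0.2513,0.9679)
member 5 (2-4): L=2.4620, (cx,cy)=(1.0000,0.0000)
member 6 (3-4): L=5.1428, (cx,cy)=(0.2258,-0.9742)
member 7 (3-5): L=2.0992, (cx,cy)=(0.9946,-0.1034)
member 8 (4-5): L=4.8818, (cx,cy)=(0.1899,0.9818)
member 9 (4-6): L=2.1150, (cx,cy)=(1.0000,0.0000)
member 10 (5-6): L=4.9380, (cx,cy)=(0.2406,-0.9706)
solve A·x = −loads:
  F[0-1] = -5380.8306 N (compression)
  F[0-2] = -4733.8059 N (compression)
  F[1-2] = +4829.4182 N (tension)
  F[1-3] = +1678.7982 N (tension)
  F[2-3] = -2199.6583 N (compression)
  F[2-4] = -1034.1191 N (compression)
  F[3-4] = +1550.4099 N (tension)
  F[3-5] = +687.7922 N (tension)
  F[4-5] = -1538.3747 N (compression)
  F[4-6] = -391.9886 N (compression)
  F[5-6] = +1629.3378 N (tension)
  Rx@0 = +5984.2800 N
  Ry@0 = +5233.5124 N
  Ry@6 = -1581.4824 N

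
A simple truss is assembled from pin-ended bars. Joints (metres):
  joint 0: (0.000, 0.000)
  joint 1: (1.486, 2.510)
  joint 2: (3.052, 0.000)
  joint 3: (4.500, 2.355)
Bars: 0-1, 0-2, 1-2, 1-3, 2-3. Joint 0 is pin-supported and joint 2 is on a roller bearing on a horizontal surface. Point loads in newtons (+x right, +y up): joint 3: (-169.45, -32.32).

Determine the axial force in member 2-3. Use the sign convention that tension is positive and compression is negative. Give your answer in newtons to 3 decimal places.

N=4 nodes, M=5 members, R=3 reactions → 2N=8, M+R=8
member 0 (0-1): L=2.9169, (cx,cy)=(0.5094,0.8605)
member 1 (0-2): L=3.0520, (cx,cy)=(1.0000,0.0000)
member 2 (1-2): L=2.9585, (cx,cy)=(0.5293,-0.8484)
member 3 (1-3): L=3.0180, (cx,cy)=(0.9987,-0.0514)
member 4 (2-3): L=2.7645, (cx,cy)=(0.5238,0.8519)
solve A·x = −loads:
  F[0-1] = -134.1284 N (compression)
  F[0-2] = -101.1189 N (compression)
  F[1-2] = +144.8280 N (tension)
  F[1-3] = -145.1845 N (compression)
  F[2-3] = -46.6939 N (compression)
  Rx@0 = +169.4500 N
  Ry@0 = +115.4179 N
  Ry@2 = -83.0979 N

-46.694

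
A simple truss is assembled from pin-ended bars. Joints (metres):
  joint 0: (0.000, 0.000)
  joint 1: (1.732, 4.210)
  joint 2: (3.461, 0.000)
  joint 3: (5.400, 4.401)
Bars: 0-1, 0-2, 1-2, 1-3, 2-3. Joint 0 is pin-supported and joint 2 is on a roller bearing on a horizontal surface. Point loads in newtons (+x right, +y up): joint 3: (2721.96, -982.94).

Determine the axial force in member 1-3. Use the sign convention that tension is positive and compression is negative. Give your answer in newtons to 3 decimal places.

3233.482

N=4 nodes, M=5 members, R=3 reactions → 2N=8, M+R=8
member 0 (0-1): L=4.5524, (cx,cy)=(0.3805,0.9248)
member 1 (0-2): L=3.4610, (cx,cy)=(1.0000,0.0000)
member 2 (1-2): L=4.5512, (cx,cy)=(0.3799,-0.9250)
member 3 (1-3): L=3.6730, (cx,cy)=(0.9986,0.0520)
member 4 (2-3): L=4.8092, (cx,cy)=(0.4032,0.9151)
solve A·x = −loads:
  F[0-1] = +4338.1696 N (tension)
  F[0-2] = +1071.4490 N (tension)
  F[1-2] = -4155.3088 N (compression)
  F[1-3] = +3233.4823 N (tension)
  F[2-3] = -1257.8543 N (compression)
  Rx@0 = -2721.9600 N
  Ry@0 = -4011.9233 N
  Ry@2 = +4994.8633 N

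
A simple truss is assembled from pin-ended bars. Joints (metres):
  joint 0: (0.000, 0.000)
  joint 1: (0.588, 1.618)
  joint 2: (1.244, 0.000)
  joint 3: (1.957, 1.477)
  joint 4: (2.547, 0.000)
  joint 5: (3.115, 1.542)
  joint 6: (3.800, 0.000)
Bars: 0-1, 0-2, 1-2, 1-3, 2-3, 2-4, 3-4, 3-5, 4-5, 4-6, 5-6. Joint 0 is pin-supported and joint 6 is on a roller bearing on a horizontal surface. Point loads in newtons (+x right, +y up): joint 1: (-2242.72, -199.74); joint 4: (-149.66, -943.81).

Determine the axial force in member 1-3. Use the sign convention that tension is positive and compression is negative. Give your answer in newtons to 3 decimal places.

N=7 nodes, M=11 members, R=3 reactions → 2N=14, M+R=14
member 0 (0-1): L=1.7215, (cx,cy)=(0.3416,0.9399)
member 1 (0-2): L=1.2440, (cx,cy)=(1.0000,0.0000)
member 2 (1-2): L=1.7459, (cx,cy)=(0.3757,-0.9267)
member 3 (1-3): L=1.3762, (cx,cy)=(0.9947,-0.1025)
member 4 (2-3): L=1.6401, (cx,cy)=(0.4347,0.9006)
member 5 (2-4): L=1.3030, (cx,cy)=(1.0000,0.0000)
member 6 (3-4): L=1.5905, (cx,cy)=(0.3710,-0.9287)
member 7 (3-5): L=1.1598, (cx,cy)=(0.9984,0.0560)
member 8 (4-5): L=1.6433, (cx,cy)=(0.3456,0.9384)
member 9 (4-6): L=1.2530, (cx,cy)=(1.0000,0.0000)
member 10 (5-6): L=1.6873, (cx,cy)=(0.4060,-0.9139)
solve A·x = −loads:
  F[0-1] = -1526.7875 N (compression)
  F[0-2] = -1870.8958 N (compression)
  F[1-2] = +1191.3447 N (tension)
  F[1-3] = +1280.3472 N (tension)
  F[2-3] = -1225.9630 N (compression)
  F[2-4] = -890.3045 N (compression)
  F[3-4] = +1344.7487 N (tension)
  F[3-5] = +242.1812 N (tension)
  F[4-5] = -325.0242 N (compression)
  F[4-6] = -129.4563 N (compression)
  F[5-6] = +318.8786 N (tension)
  Rx@0 = +2392.3800 N
  Ry@0 = +1434.9684 N
  Ry@6 = -291.4184 N

1280.347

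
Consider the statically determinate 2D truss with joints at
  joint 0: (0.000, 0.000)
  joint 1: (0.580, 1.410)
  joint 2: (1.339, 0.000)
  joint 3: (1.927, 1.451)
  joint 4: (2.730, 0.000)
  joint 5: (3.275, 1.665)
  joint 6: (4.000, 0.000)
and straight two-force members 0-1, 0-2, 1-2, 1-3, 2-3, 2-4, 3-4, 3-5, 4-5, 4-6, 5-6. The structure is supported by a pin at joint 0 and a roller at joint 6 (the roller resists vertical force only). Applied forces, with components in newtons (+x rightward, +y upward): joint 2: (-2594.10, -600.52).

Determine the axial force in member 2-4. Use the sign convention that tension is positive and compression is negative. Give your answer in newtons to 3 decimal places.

N=7 nodes, M=11 members, R=3 reactions → 2N=14, M+R=14
member 0 (0-1): L=1.5246, (cx,cy)=(0.3804,0.9248)
member 1 (0-2): L=1.3390, (cx,cy)=(1.0000,0.0000)
member 2 (1-2): L=1.6013, (cx,cy)=(0.4740,-0.8805)
member 3 (1-3): L=1.3476, (cx,cy)=(0.9995,0.0304)
member 4 (2-3): L=1.5656, (cx,cy)=(0.3756,0.9268)
member 5 (2-4): L=1.3910, (cx,cy)=(1.0000,0.0000)
member 6 (3-4): L=1.6584, (cx,cy)=(0.4842,-0.8750)
member 7 (3-5): L=1.3649, (cx,cy)=(0.9876,0.1568)
member 8 (4-5): L=1.7519, (cx,cy)=(0.3111,0.9504)
member 9 (4-6): L=1.2700, (cx,cy)=(1.0000,0.0000)
member 10 (5-6): L=1.8160, (cx,cy)=(0.3992,-0.9169)
solve A·x = −loads:
  F[0-1] = -431.9744 N (compression)
  F[0-2] = -2429.7683 N (compression)
  F[1-2] = +440.7959 N (tension)
  F[1-3] = -373.4365 N (compression)
  F[2-3] = +229.1616 N (tension)
  F[2-4] = +287.1970 N (tension)
  F[3-4] = -259.1005 N (compression)
  F[3-5] = -163.7638 N (compression)
  F[4-5] = +238.5364 N (tension)
  F[4-6] = +87.5330 N (tension)
  F[5-6] = -219.2549 N (compression)
  Rx@0 = +2594.1000 N
  Ry@0 = +399.4959 N
  Ry@6 = +201.0241 N

287.197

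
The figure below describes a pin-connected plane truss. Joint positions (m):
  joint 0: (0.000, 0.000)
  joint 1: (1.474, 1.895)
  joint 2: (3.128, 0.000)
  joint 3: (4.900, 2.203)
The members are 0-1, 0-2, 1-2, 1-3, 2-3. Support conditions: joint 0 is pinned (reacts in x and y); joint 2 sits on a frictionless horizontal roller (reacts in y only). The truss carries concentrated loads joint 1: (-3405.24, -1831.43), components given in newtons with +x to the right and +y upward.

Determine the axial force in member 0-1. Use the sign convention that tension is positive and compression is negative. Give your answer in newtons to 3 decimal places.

-3840.431

N=4 nodes, M=5 members, R=3 reactions → 2N=8, M+R=8
member 0 (0-1): L=2.4008, (cx,cy)=(0.6140,0.7893)
member 1 (0-2): L=3.1280, (cx,cy)=(1.0000,0.0000)
member 2 (1-2): L=2.5153, (cx,cy)=(0.6576,-0.7534)
member 3 (1-3): L=3.4398, (cx,cy)=(0.9960,0.0895)
member 4 (2-3): L=2.8272, (cx,cy)=(0.6268,0.7792)
solve A·x = −loads:
  F[0-1] = -3840.4311 N (compression)
  F[0-2] = -1047.3326 N (compression)
  F[1-2] = +1592.7190 N (tension)
  F[1-3] = -0.0000 N (compression)
  F[2-3] = +0.0000 N (tension)
  Rx@0 = +3405.2400 N
  Ry@0 = +3031.3667 N
  Ry@2 = -1199.9367 N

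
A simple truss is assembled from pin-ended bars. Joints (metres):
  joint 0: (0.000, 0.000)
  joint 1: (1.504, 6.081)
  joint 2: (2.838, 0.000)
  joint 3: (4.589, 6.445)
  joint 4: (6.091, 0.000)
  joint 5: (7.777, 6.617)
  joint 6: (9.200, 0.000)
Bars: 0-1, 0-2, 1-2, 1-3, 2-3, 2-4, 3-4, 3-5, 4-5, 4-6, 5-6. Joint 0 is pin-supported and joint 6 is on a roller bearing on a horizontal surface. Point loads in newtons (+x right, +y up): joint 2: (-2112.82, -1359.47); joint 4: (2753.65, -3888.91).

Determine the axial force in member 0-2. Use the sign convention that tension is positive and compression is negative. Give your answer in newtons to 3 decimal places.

1198.381

N=7 nodes, M=11 members, R=3 reactions → 2N=14, M+R=14
member 0 (0-1): L=6.2642, (cx,cy)=(0.2401,0.9707)
member 1 (0-2): L=2.8380, (cx,cy)=(1.0000,0.0000)
member 2 (1-2): L=6.2256, (cx,cy)=(0.2143,-0.9768)
member 3 (1-3): L=3.1064, (cx,cy)=(0.9931,0.1172)
member 4 (2-3): L=6.6786, (cx,cy)=(0.2622,0.9650)
member 5 (2-4): L=3.2530, (cx,cy)=(1.0000,0.0000)
member 6 (3-4): L=6.6177, (cx,cy)=(0.2270,-0.9739)
member 7 (3-5): L=3.1926, (cx,cy)=(0.9985,0.0539)
member 8 (4-5): L=6.8284, (cx,cy)=(0.2469,0.9690)
member 9 (4-6): L=3.1090, (cx,cy)=(1.0000,0.0000)
member 10 (5-6): L=6.7683, (cx,cy)=(0.2102,-0.9776)
solve A·x = −loads:
  F[0-1] = -2322.2266 N (compression)
  F[0-2] = +1198.3812 N (tension)
  F[1-2] = +2184.0259 N (tension)
  F[1-3] = -1032.6505 N (compression)
  F[2-3] = -801.8781 N (compression)
  F[2-4] = +3989.4228 N (tension)
  F[3-4] = +839.7911 N (tension)
  F[3-5] = -1428.4520 N (compression)
  F[4-5] = +3169.1569 N (tension)
  F[4-6] = +643.8831 N (tension)
  F[5-6] = -3062.5307 N (compression)
  Rx@0 = -640.8300 N
  Ry@0 = +2254.3010 N
  Ry@6 = +2994.0790 N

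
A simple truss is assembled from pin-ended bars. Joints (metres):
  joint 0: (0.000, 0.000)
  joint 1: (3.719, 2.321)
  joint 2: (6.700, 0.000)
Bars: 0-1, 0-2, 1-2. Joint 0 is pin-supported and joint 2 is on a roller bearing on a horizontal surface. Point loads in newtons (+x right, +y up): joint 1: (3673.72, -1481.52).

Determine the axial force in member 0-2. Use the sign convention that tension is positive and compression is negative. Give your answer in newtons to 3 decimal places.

2690.730

N=3 nodes, M=3 members, R=3 reactions → 2N=6, M+R=6
member 0 (0-1): L=4.3838, (cx,cy)=(0.8483,0.5294)
member 1 (0-2): L=6.7000, (cx,cy)=(1.0000,0.0000)
member 2 (1-2): L=3.7780, (cx,cy)=(0.7890,-0.6143)
solve A·x = −loads:
  F[0-1] = +1158.7159 N (tension)
  F[0-2] = +2690.7302 N (tension)
  F[1-2] = -3410.1378 N (compression)
  Rx@0 = -3673.7200 N
  Ry@0 = -613.4766 N
  Ry@2 = +2094.9966 N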